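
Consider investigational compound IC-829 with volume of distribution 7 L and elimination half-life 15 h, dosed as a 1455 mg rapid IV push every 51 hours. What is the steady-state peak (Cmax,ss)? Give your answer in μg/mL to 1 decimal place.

k = ln2/t½ = ln2/15 ≈ 0.046210 h⁻¹; fraction remaining f = e^(−kτ) = e^(−0.046210×51) ≈ 0.0947.
Accumulation ratio R = 1/(1 − f) ≈ 1/0.9053 ≈ 1.1046.
Single-dose peak C₀ = D/Vd = 1455/7 ≈ 207.857 μg/mL.
Steady-state peak Cmax,ss = C₀·R ≈ 207.857 × 1.1046 ≈ 229.599 μg/mL.

229.6 μg/mL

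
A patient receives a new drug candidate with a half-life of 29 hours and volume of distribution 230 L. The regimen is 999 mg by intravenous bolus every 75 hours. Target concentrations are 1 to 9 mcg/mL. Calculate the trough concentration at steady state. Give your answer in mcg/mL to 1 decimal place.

k = ln2/t½ = ln2/29 ≈ 0.023902 h⁻¹; fraction remaining f = e^(−kτ) = e^(−0.023902×75) ≈ 0.1665.
Each bolus raises the concentration by D/Vd = 999/230 ≈ 4.343 mcg/mL.
Steady-state trough Cmin,ss = C₀·f/(1−f) ≈ 4.343 × 0.1665/0.8335 ≈ 0.868 mcg/mL.
Trough 0.9 mcg/mL vs MEC 1 mcg/mL: subtherapeutic.

0.9 mcg/mL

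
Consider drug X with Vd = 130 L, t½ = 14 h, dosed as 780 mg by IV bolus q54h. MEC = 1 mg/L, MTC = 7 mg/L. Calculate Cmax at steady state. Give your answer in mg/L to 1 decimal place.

τ/t½ = 54/14 ≈ 3.8571, so fraction remaining f = (1/2)^(54/14) ≈ 0.0690.
Accumulation ratio R = 1/(1 − f) ≈ 1/0.9310 ≈ 1.0741.
Each bolus raises the concentration by D/Vd = 780/130 ≈ 6.000 mg/L.
Steady-state peak Cmax,ss = C₀·R ≈ 6.000 × 1.0741 ≈ 6.445 mg/L.
Peak 6.4 mg/L vs MTC 7 mg/L: below toxic threshold.

6.4 mg/L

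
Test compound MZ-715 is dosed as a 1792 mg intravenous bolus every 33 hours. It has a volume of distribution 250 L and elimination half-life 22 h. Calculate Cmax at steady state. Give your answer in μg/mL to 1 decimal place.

τ/t½ = 33/22 ≈ 1.5, so fraction remaining f = (1/2)^(33/22) ≈ 0.3536.
Accumulation ratio R = 1/(1 − f) ≈ 1/0.6464 ≈ 1.5470.
Single-dose peak C₀ = D/Vd = 1792/250 ≈ 7.168 μg/mL.
Steady-state peak Cmax,ss = C₀·R ≈ 7.168 × 1.5470 ≈ 11.089 μg/mL.

11.1 μg/mL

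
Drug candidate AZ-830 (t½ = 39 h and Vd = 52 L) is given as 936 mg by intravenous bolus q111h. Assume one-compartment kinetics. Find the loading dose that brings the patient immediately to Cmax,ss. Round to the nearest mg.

f = (1/2)^(111/39) ≈ 0.139066; accumulation ratio R = 1/(1−f) ≈ 1.16153.
Loading dose to hit Cmax,ss on first dose: D_load = D_maint·R ≈ 936 × 1.16153 ≈ 1087.19 mg.

1087 mg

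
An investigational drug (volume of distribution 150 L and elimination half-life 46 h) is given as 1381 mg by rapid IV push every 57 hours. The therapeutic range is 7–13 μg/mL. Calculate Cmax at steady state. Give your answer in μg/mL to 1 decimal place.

16.0 μg/mL

Over one 57-h interval, 57/46 ≈ 1.2391 half-lives elapse, leaving f ≈ 0.4236 of each dose.
Accumulation ratio R = 1/(1 − f) ≈ 1/0.5764 ≈ 1.7349.
Single-dose peak C₀ = D/Vd = 1381/150 ≈ 9.207 μg/mL.
Steady-state peak Cmax,ss = C₀·R ≈ 9.207 × 1.7349 ≈ 15.973 μg/mL.
Peak 16.0 μg/mL vs MTC 13 μg/mL: exceeds toxic threshold.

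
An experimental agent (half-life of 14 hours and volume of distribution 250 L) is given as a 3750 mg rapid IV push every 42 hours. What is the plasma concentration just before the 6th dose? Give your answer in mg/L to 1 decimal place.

2.1 mg/L

f = (1/2)^(τ/t½) = (1/2)^(42/14) ≈ 0.1250.
C₀ = D/Vd = 3750/250 ≈ 15.000 mg/L.
Before the 6th dose, 5 doses have been given. Superposition: Cmin = C₀·(f + f² + … + f^5).
≈ 15.000 × (0.1250 + 0.0156 + 0.0020 + 0.0002 + 0.0000) ≈ 15.000 × 0.1428 ≈ 2.142 mg/L.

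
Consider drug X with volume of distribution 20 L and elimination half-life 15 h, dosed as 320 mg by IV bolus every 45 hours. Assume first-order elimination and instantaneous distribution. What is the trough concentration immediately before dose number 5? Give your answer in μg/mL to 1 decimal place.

f = (1/2)^(τ/t½) = (1/2)^(45/15) ≈ 0.1250.
C₀ = D/Vd = 320/20 ≈ 16.000 μg/mL.
Before the 5th dose, 4 doses have been given. Superposition: Cmin = C₀·(f + f² + … + f^4).
≈ 16.000 × (0.1250 + 0.0156 + 0.0020 + 0.0002) ≈ 16.000 × 0.1428 ≈ 2.285 μg/mL.

2.3 μg/mL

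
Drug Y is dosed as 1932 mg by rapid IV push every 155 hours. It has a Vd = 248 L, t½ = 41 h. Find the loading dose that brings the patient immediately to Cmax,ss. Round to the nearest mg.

f = (1/2)^(155/41) ≈ 0.072771; accumulation ratio R = 1/(1−f) ≈ 1.07848.
Loading dose to hit Cmax,ss on first dose: D_load = D_maint·R ≈ 1932 × 1.07848 ≈ 2083.62 mg.

2084 mg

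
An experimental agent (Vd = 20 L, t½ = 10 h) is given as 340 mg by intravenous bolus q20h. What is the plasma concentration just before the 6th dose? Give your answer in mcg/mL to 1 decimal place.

f = (1/2)^(τ/t½) = (1/2)^(20/10) ≈ 0.2500.
C₀ = D/Vd = 340/20 ≈ 17.000 mcg/mL.
Before the 6th dose, 5 doses have been given. Superposition: Cmin = C₀·(f + f² + … + f^5).
≈ 17.000 × (0.2500 + 0.0625 + 0.0156 + 0.0039 + 0.0010) ≈ 17.000 × 0.3330 ≈ 5.661 mcg/mL.

5.7 mcg/mL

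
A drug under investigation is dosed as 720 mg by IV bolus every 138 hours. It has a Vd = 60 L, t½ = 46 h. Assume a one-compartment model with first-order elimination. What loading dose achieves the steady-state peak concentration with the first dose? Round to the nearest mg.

f = (1/2)^(138/46) ≈ 0.125000; accumulation ratio R = 1/(1−f) ≈ 1.14286.
Loading dose to hit Cmax,ss on first dose: D_load = D_maint·R ≈ 720 × 1.14286 ≈ 822.86 mg.

823 mg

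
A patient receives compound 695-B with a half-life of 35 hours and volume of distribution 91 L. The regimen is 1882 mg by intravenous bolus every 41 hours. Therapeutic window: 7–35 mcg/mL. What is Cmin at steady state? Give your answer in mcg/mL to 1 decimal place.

16.5 mcg/mL

τ/t½ = 41/35 ≈ 1.1714, so fraction remaining f = (1/2)^(41/35) ≈ 0.4440.
At steady state, accumulation factor R = 1/(1 − e^(−kτ)) ≈ 1.7986.
Each bolus raises the concentration by D/Vd = 1882/91 ≈ 20.681 mcg/mL.
Steady-state peak Cmax,ss = C₀·R ≈ 20.681 × 1.7986 ≈ 37.197 mcg/mL.
Steady-state trough Cmin,ss = Cmax,ss·f ≈ 37.197 × 0.4440 ≈ 16.515 mcg/mL.
Trough 16.5 mcg/mL vs MEC 7 mcg/mL: adequate.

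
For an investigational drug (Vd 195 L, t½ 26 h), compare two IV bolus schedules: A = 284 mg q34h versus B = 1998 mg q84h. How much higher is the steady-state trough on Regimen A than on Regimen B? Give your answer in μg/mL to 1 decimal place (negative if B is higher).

-0.2 μg/mL

Regimen A: f = (1/2)^(34/26) ≈ 0.4040; Cmin,ss = (284/195)·f/(1−f) ≈ 0.987 μg/mL.
Regimen B: f = (1/2)^(84/26) ≈ 0.1065; Cmin,ss = (1998/195)·f/(1−f) ≈ 1.221 μg/mL.
Difference ≈ 0.987 − 1.221 ≈ -0.234 μg/mL.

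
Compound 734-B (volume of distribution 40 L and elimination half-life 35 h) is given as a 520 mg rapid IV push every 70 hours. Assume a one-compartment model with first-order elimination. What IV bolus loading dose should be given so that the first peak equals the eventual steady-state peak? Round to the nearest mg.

693 mg

f = (1/2)^(70/35) ≈ 0.250000; accumulation ratio R = 1/(1−f) ≈ 1.33333.
Loading dose to hit Cmax,ss on first dose: D_load = D_maint·R ≈ 520 × 1.33333 ≈ 693.33 mg.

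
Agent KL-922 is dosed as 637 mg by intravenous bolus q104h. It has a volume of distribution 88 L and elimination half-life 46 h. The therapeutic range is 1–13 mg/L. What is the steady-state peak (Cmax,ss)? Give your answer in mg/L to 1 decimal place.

τ/t½ = 104/46 ≈ 2.2609, so fraction remaining f = (1/2)^(104/46) ≈ 0.2086.
At steady state, accumulation factor R = 1/(1 − e^(−kτ)) ≈ 1.2636.
Each bolus raises the concentration by D/Vd = 637/88 ≈ 7.239 mg/L.
Steady-state peak Cmax,ss = C₀·R ≈ 7.239 × 1.2636 ≈ 9.147 mg/L.
Peak 9.1 mg/L vs MTC 13 mg/L: below toxic threshold.

9.1 mg/L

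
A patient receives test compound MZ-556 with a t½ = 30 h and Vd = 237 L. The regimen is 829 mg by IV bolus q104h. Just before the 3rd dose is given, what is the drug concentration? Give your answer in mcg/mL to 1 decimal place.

0.3 mcg/mL

f = (1/2)^(τ/t½) = (1/2)^(104/30) ≈ 0.0905.
C₀ = D/Vd = 829/237 ≈ 3.498 mcg/mL.
Before the 3rd dose, 2 doses have been given. Superposition: Cmin = C₀·(f + f²).
≈ 3.498 × (0.0905 + 0.0082) ≈ 3.498 × 0.0987 ≈ 0.345 mcg/mL.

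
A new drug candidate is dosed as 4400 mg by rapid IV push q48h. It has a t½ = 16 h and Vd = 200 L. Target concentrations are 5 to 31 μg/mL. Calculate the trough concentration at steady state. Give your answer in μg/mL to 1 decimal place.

τ = 48 h = 3 half-lives, so f = (1/2)^3 = 0.125.
At steady state, R = 1/(1 − 0.125) = 8/7.
Single-dose peak C₀ = D/Vd = 4400/200 = 22 μg/mL.
Steady-state peak Cmax,ss = C₀·R = 22 × 8/7 ≈ 25.143 μg/mL.
Steady-state trough Cmin,ss = Cmax,ss·f ≈ 25.143 × 0.125 ≈ 3.143 μg/mL.
Trough 3.1 μg/mL vs MEC 5 μg/mL: subtherapeutic.

3.1 μg/mL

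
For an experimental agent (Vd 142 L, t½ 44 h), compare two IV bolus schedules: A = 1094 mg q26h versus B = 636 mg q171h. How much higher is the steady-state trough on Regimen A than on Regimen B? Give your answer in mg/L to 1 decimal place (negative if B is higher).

Regimen A: f = (1/2)^(26/44) ≈ 0.6639; Cmin,ss = (1094/142)·f/(1−f) ≈ 15.218 mg/L.
Regimen B: f = (1/2)^(171/44) ≈ 0.0676; Cmin,ss = (636/142)·f/(1−f) ≈ 0.325 mg/L.
Difference ≈ 15.218 − 0.325 ≈ 14.893 mg/L.

14.9 mg/L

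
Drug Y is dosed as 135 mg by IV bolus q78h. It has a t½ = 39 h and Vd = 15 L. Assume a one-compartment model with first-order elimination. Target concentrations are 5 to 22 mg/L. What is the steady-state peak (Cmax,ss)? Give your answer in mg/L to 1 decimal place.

τ = 78 h = 2 half-lives, so f = (1/2)^2 = 0.25.
At steady state, R = 1/(1 − 0.25) = 4/3.
Single-dose peak C₀ = D/Vd = 135/15 = 9 mg/L.
Steady-state peak Cmax,ss = C₀·R = 9 × 4/3 ≈ 12.000 mg/L.
Peak 12.0 mg/L vs MTC 22 mg/L: below toxic threshold.

12.0 mg/L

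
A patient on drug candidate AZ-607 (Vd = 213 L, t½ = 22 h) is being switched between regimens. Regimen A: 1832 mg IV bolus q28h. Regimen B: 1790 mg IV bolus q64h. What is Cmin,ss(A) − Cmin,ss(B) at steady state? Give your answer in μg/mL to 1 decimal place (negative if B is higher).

Regimen A: f = (1/2)^(28/22) ≈ 0.4139; Cmin,ss = (1832/213)·f/(1−f) ≈ 6.074 μg/mL.
Regimen B: f = (1/2)^(64/22) ≈ 0.1331; Cmin,ss = (1790/213)·f/(1−f) ≈ 1.290 μg/mL.
Difference ≈ 6.074 − 1.290 ≈ 4.784 μg/mL.

4.8 μg/mL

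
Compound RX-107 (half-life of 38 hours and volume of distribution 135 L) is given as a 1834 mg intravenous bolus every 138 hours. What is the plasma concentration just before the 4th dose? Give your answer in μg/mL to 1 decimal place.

1.2 μg/mL

f = (1/2)^(τ/t½) = (1/2)^(138/38) ≈ 0.0807.
C₀ = D/Vd = 1834/135 ≈ 13.585 μg/mL.
Before the 4th dose, 3 doses have been given. Superposition: Cmin = C₀·(f + f² + … + f^3).
≈ 13.585 × (0.0807 + 0.0065 + 0.0005) ≈ 13.585 × 0.0877 ≈ 1.191 μg/mL.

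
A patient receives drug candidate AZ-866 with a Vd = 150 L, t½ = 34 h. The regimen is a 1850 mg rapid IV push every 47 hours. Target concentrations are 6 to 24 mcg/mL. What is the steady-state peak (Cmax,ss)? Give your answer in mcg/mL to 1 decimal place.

k = ln2/t½ = ln2/34 ≈ 0.020387 h⁻¹; fraction remaining f = e^(−kτ) = e^(−0.020387×47) ≈ 0.3836.
At steady state, accumulation factor R = 1/(1 − e^(−kτ)) ≈ 1.6223.
Each bolus raises the concentration by D/Vd = 1850/150 ≈ 12.333 mcg/mL.
Steady-state peak Cmax,ss = C₀·R ≈ 12.333 × 1.6223 ≈ 20.008 mcg/mL.
Peak 20.0 mcg/mL vs MTC 24 mcg/mL: below toxic threshold.

20.0 mcg/mL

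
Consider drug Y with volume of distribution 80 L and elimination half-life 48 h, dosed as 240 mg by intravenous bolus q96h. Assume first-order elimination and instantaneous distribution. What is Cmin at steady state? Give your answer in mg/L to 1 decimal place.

1.0 mg/L

The dosing interval is 2 half-lives, so f = 2^(−2) = 0.25.
At steady state, R = 1/(1 − 0.25) = 4/3.
Single-dose peak C₀ = D/Vd = 240/80 = 3 mg/L.
Steady-state peak Cmax,ss = C₀·R = 3 × 4/3 ≈ 4.000 mg/L.
Steady-state trough Cmin,ss = Cmax,ss·f ≈ 4.000 × 0.25 ≈ 1.000 mg/L.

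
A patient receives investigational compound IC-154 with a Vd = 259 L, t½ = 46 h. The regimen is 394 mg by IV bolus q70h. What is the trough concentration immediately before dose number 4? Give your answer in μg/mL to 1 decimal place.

0.8 μg/mL

f = (1/2)^(τ/t½) = (1/2)^(70/46) ≈ 0.3483.
C₀ = D/Vd = 394/259 ≈ 1.521 μg/mL.
Before the 4th dose, 3 doses have been given. Superposition: Cmin = C₀·(f + f² + … + f^3).
≈ 1.521 × (0.3483 + 0.1213 + 0.0423) ≈ 1.521 × 0.5119 ≈ 0.779 μg/mL.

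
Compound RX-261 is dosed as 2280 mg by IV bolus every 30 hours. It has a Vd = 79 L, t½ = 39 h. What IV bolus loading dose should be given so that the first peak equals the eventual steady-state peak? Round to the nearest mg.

5517 mg

f = (1/2)^(30/39) ≈ 0.586730; accumulation ratio R = 1/(1−f) ≈ 2.41973.
Loading dose to hit Cmax,ss on first dose: D_load = D_maint·R ≈ 2280 × 2.41973 ≈ 5516.98 mg.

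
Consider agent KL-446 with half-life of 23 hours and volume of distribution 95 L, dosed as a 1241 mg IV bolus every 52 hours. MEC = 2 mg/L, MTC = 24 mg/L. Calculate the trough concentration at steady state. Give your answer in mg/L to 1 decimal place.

Over one 52-h interval, 52/23 ≈ 2.2609 half-lives elapse, leaving f ≈ 0.2086 of each dose.
Each bolus raises the concentration by D/Vd = 1241/95 ≈ 13.063 mg/L.
Steady-state trough Cmin,ss = C₀·f/(1−f) ≈ 13.063 × 0.2086/0.7914 ≈ 3.443 mg/L.
Trough 3.4 mg/L vs MEC 2 mg/L: adequate.

3.4 mg/L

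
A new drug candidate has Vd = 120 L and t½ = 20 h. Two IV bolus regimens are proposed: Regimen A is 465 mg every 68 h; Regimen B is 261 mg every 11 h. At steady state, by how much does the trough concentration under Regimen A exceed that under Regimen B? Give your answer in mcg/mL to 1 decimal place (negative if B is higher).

-4.3 mcg/mL

Regimen A: f = (1/2)^(68/20) ≈ 0.0947; Cmin,ss = (465/120)·f/(1−f) ≈ 0.405 mcg/mL.
Regimen B: f = (1/2)^(11/20) ≈ 0.6830; Cmin,ss = (261/120)·f/(1−f) ≈ 4.686 mcg/mL.
Difference ≈ 0.405 − 4.686 ≈ -4.281 mcg/mL.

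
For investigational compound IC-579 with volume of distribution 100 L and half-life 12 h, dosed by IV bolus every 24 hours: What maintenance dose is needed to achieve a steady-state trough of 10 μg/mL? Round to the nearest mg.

τ/t½ = 24/12 ≈ 2, so f = (1/2)^(24/12) ≈ 0.250000.
Cmin,ss = (D/Vd)·f/(1−f), so D = Cmin,ss·Vd·(1−f)/f.
D = 10 × 100 × (1−f)/f ≈ 10 × 100 × 3.00000 ≈ 3000.00 mg.

3000 mg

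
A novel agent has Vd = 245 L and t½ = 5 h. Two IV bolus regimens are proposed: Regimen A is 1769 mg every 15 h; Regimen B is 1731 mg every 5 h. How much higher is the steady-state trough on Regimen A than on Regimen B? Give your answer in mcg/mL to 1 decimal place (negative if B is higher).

Regimen A: f = (1/2)^(15/5) ≈ 0.1250; Cmin,ss = (1769/245)·f/(1−f) ≈ 1.031 mcg/mL.
Regimen B: f = (1/2)^(5/5) ≈ 0.5000; Cmin,ss = (1731/245)·f/(1−f) ≈ 7.065 mcg/mL.
Difference ≈ 1.031 − 7.065 ≈ -6.034 mcg/mL.

-6.0 mcg/mL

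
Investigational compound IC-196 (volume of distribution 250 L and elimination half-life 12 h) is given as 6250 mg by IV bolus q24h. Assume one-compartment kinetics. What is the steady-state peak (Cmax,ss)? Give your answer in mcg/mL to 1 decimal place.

33.3 mcg/mL

The dosing interval is 2 half-lives, so f = 2^(−2) = 0.25.
At steady state, R = 1/(1 − 0.25) = 4/3.
Single-dose peak C₀ = D/Vd = 6250/250 = 25 mcg/mL.
Steady-state peak Cmax,ss = C₀·R = 25 × 4/3 ≈ 33.333 mcg/mL.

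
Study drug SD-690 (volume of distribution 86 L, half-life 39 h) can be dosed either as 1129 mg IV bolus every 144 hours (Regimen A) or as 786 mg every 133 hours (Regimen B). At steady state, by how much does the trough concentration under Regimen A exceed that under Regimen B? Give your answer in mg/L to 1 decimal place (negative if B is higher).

0.2 mg/L

Regimen A: f = (1/2)^(144/39) ≈ 0.0774; Cmin,ss = (1129/86)·f/(1−f) ≈ 1.101 mg/L.
Regimen B: f = (1/2)^(133/39) ≈ 0.0941; Cmin,ss = (786/86)·f/(1−f) ≈ 0.949 mg/L.
Difference ≈ 1.101 − 0.949 ≈ 0.152 mg/L.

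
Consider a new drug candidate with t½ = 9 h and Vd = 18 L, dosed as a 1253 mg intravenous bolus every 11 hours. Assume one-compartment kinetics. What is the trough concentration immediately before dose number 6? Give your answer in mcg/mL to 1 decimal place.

51.5 mcg/mL

f = (1/2)^(τ/t½) = (1/2)^(11/9) ≈ 0.4286.
C₀ = D/Vd = 1253/18 ≈ 69.611 mcg/mL.
Before the 6th dose, 5 doses have been given. Superposition: Cmin = C₀·(f + f² + … + f^5).
≈ 69.611 × (0.4286 + 0.1837 + 0.0787 + 0.0337 + 0.0145) ≈ 69.611 × 0.7392 ≈ 51.456 mcg/mL.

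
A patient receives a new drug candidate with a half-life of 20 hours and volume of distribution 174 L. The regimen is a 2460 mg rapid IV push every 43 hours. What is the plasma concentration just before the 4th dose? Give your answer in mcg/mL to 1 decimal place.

f = (1/2)^(τ/t½) = (1/2)^(43/20) ≈ 0.2253.
C₀ = D/Vd = 2460/174 ≈ 14.138 mcg/mL.
Before the 4th dose, 3 doses have been given. Superposition: Cmin = C₀·(f + f² + … + f^3).
≈ 14.138 × (0.2253 + 0.0508 + 0.0114) ≈ 14.138 × 0.2875 ≈ 4.065 mcg/mL.

4.1 mcg/mL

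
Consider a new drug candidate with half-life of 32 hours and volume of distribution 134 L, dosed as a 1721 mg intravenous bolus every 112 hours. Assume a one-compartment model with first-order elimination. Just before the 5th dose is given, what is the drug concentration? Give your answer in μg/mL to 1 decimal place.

f = (1/2)^(τ/t½) = (1/2)^(112/32) ≈ 0.0884.
C₀ = D/Vd = 1721/134 ≈ 12.843 μg/mL.
Before the 5th dose, 4 doses have been given. Superposition: Cmin = C₀·(f + f² + … + f^4).
≈ 12.843 × (0.0884 + 0.0078 + 0.0007 + 0.0001) ≈ 12.843 × 0.0970 ≈ 1.246 μg/mL.

1.2 μg/mL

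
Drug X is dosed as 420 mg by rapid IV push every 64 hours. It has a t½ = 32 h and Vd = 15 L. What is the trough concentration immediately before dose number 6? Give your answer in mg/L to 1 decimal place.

f = (1/2)^(τ/t½) = (1/2)^(64/32) ≈ 0.2500.
C₀ = D/Vd = 420/15 ≈ 28.000 mg/L.
Before the 6th dose, 5 doses have been given. Superposition: Cmin = C₀·(f + f² + … + f^5).
≈ 28.000 × (0.2500 + 0.0625 + 0.0156 + 0.0039 + 0.0010) ≈ 28.000 × 0.3330 ≈ 9.324 mg/L.

9.3 mg/L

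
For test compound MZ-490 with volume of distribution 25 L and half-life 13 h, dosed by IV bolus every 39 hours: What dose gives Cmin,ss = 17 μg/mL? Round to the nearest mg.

2975 mg

τ/t½ = 39/13 ≈ 3, so f = (1/2)^(39/13) ≈ 0.125000.
Cmin,ss = (D/Vd)·f/(1−f), so D = Cmin,ss·Vd·(1−f)/f.
D = 17 × 25 × (1−f)/f ≈ 17 × 25 × 7.00000 ≈ 2975.00 mg.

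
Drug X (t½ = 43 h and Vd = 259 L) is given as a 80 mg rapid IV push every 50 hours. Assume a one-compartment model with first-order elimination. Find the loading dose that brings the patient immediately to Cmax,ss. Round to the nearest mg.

145 mg

f = (1/2)^(50/43) ≈ 0.446648; accumulation ratio R = 1/(1−f) ≈ 1.80717.
Loading dose to hit Cmax,ss on first dose: D_load = D_maint·R ≈ 80 × 1.80717 ≈ 144.57 mg.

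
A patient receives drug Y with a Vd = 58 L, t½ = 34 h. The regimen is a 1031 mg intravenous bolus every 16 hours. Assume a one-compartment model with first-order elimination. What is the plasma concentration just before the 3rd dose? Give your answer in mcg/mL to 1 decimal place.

f = (1/2)^(τ/t½) = (1/2)^(16/34) ≈ 0.7217.
C₀ = D/Vd = 1031/58 ≈ 17.776 mcg/mL.
Before the 3rd dose, 2 doses have been given. Superposition: Cmin = C₀·(f + f²).
≈ 17.776 × (0.7217 + 0.5209) ≈ 17.776 × 1.2426 ≈ 22.088 mcg/mL.

22.1 mcg/mL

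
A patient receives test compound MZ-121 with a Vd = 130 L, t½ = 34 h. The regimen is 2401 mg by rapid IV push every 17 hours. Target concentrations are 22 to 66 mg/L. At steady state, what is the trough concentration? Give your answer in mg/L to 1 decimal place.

44.6 mg/L

Over one 17-h interval, 17/34 ≈ 0.5 half-lives elapse, leaving f ≈ 0.7071 of each dose.
Accumulation ratio R = 1/(1 − f) ≈ 1/0.2929 ≈ 3.4141.
Each bolus raises the concentration by D/Vd = 2401/130 ≈ 18.469 mg/L.
Cmax,ss = C₀/(1 − f) ≈ 18.469/0.2929 ≈ 63.056 mg/L.
One interval later, Cmin,ss = Cmax,ss·e^(−kτ) ≈ 63.056 × 0.7071 ≈ 44.587 mg/L.
Trough 44.6 mg/L vs MEC 22 mg/L: adequate.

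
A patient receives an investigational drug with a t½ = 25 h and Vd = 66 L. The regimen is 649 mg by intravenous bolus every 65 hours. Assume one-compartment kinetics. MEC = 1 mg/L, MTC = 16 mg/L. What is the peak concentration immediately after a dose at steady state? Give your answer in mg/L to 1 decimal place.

k = ln2/t½ = ln2/25 ≈ 0.027726 h⁻¹; fraction remaining f = e^(−kτ) = e^(−0.027726×65) ≈ 0.1649.
Accumulation ratio R = 1/(1 − f) ≈ 1/0.8351 ≈ 1.1975.
Each bolus raises the concentration by D/Vd = 649/66 ≈ 9.833 mg/L.
Cmax,ss = C₀/(1 − f) ≈ 9.833/0.8351 ≈ 11.775 mg/L.
Peak 11.8 mg/L vs MTC 16 mg/L: below toxic threshold.

11.8 mg/L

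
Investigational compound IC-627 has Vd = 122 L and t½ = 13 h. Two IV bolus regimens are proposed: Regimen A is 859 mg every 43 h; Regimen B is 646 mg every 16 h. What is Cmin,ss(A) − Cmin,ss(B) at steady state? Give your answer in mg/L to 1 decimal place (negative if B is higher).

-3.1 mg/L

Regimen A: f = (1/2)^(43/13) ≈ 0.1010; Cmin,ss = (859/122)·f/(1−f) ≈ 0.791 mg/L.
Regimen B: f = (1/2)^(16/13) ≈ 0.4261; Cmin,ss = (646/122)·f/(1−f) ≈ 3.931 mg/L.
Difference ≈ 0.791 − 3.931 ≈ -3.140 mg/L.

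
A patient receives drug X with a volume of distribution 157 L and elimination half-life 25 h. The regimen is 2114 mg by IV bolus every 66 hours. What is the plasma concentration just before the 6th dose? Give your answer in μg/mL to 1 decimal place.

2.6 μg/mL

f = (1/2)^(τ/t½) = (1/2)^(66/25) ≈ 0.1604.
C₀ = D/Vd = 2114/157 ≈ 13.465 μg/mL.
Before the 6th dose, 5 doses have been given. Superposition: Cmin = C₀·(f + f² + … + f^5).
≈ 13.465 × (0.1604 + 0.0257 + 0.0041 + 0.0007 + 0.0001) ≈ 13.465 × 0.1910 ≈ 2.572 μg/mL.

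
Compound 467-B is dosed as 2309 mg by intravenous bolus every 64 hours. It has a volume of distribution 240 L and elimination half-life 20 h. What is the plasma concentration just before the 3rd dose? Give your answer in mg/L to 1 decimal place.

1.2 mg/L

f = (1/2)^(τ/t½) = (1/2)^(64/20) ≈ 0.1088.
C₀ = D/Vd = 2309/240 ≈ 9.621 mg/L.
Before the 3rd dose, 2 doses have been given. Superposition: Cmin = C₀·(f + f²).
≈ 9.621 × (0.1088 + 0.0118) ≈ 9.621 × 0.1206 ≈ 1.160 mg/L.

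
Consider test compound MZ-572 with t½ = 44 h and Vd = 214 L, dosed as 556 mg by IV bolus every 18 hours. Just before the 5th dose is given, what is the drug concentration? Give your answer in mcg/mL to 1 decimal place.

5.4 mcg/mL

f = (1/2)^(τ/t½) = (1/2)^(18/44) ≈ 0.7531.
C₀ = D/Vd = 556/214 ≈ 2.598 mcg/mL.
Before the 5th dose, 4 doses have been given. Superposition: Cmin = C₀·(f + f² + … + f^4).
≈ 2.598 × (0.7531 + 0.5672 + 0.4271 + 0.3217) ≈ 2.598 × 2.0691 ≈ 5.376 mcg/mL.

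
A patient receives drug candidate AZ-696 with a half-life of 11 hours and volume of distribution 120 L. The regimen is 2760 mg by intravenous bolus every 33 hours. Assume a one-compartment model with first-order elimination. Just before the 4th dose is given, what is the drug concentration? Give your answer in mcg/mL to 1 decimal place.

f = (1/2)^(τ/t½) = (1/2)^(33/11) ≈ 0.1250.
C₀ = D/Vd = 2760/120 ≈ 23.000 mcg/mL.
Before the 4th dose, 3 doses have been given. Superposition: Cmin = C₀·(f + f² + … + f^3).
≈ 23.000 × (0.1250 + 0.0156 + 0.0020) ≈ 23.000 × 0.1426 ≈ 3.280 mcg/mL.

3.3 mcg/mL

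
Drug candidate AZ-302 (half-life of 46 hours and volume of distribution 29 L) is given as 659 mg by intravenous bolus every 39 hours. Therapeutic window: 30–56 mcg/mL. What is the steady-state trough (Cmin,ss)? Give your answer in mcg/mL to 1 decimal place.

28.4 mcg/mL

Over one 39-h interval, 39/46 ≈ 0.84783 half-lives elapse, leaving f ≈ 0.5556 of each dose.
At steady state, accumulation factor R = 1/(1 − e^(−kτ)) ≈ 2.2502.
Single-dose peak C₀ = D/Vd = 659/29 ≈ 22.724 mcg/mL.
Cmax,ss = C₀/(1 − f) ≈ 22.724/0.4444 ≈ 51.134 mcg/mL.
Steady-state trough Cmin,ss = Cmax,ss·f ≈ 51.134 × 0.5556 ≈ 28.410 mcg/mL.
Trough 28.4 mcg/mL vs MEC 30 mcg/mL: subtherapeutic.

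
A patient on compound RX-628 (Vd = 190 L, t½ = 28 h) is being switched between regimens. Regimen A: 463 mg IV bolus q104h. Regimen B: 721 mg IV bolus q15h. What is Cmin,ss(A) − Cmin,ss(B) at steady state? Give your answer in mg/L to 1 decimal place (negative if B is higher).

Regimen A: f = (1/2)^(104/28) ≈ 0.0762; Cmin,ss = (463/190)·f/(1−f) ≈ 0.201 mg/L.
Regimen B: f = (1/2)^(15/28) ≈ 0.6898; Cmin,ss = (721/190)·f/(1−f) ≈ 8.438 mg/L.
Difference ≈ 0.201 − 8.438 ≈ -8.237 mg/L.

-8.2 mg/L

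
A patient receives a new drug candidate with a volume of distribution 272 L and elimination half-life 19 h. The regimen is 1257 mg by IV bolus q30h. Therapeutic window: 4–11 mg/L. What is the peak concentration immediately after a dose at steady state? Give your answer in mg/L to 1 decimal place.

6.9 mg/L

Over one 30-h interval, 30/19 ≈ 1.5789 half-lives elapse, leaving f ≈ 0.3347 of each dose.
Accumulation ratio R = 1/(1 − f) ≈ 1/0.6653 ≈ 1.5031.
Each bolus raises the concentration by D/Vd = 1257/272 ≈ 4.621 mg/L.
Cmax,ss = C₀/(1 − f) ≈ 4.621/0.6653 ≈ 6.946 mg/L.
Peak 6.9 mg/L vs MTC 11 mg/L: below toxic threshold.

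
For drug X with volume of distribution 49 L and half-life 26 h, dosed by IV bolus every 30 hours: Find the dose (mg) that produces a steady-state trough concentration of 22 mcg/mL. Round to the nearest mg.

1321 mg

τ/t½ = 30/26 ≈ 1.1538, so f = (1/2)^(30/26) ≈ 0.449425.
Cmin,ss = (D/Vd)·f/(1−f), so D = Cmin,ss·Vd·(1−f)/f.
D = 22 × 49 × (1−f)/f ≈ 22 × 49 × 1.22507 ≈ 1320.63 mg.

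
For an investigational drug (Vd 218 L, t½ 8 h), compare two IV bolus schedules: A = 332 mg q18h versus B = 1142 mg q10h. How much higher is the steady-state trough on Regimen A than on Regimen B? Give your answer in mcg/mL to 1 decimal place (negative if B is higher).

Regimen A: f = (1/2)^(18/8) ≈ 0.2102; Cmin,ss = (332/218)·f/(1−f) ≈ 0.405 mcg/mL.
Regimen B: f = (1/2)^(10/8) ≈ 0.4204; Cmin,ss = (1142/218)·f/(1−f) ≈ 3.800 mcg/mL.
Difference ≈ 0.405 − 3.800 ≈ -3.395 mcg/mL.

-3.4 mcg/mL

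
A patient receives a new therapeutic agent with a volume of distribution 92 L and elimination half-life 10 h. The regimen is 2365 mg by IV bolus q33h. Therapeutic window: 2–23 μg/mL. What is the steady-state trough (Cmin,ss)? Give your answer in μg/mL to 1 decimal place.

2.9 μg/mL

τ/t½ = 33/10 ≈ 3.3, so fraction remaining f = (1/2)^(33/10) ≈ 0.1015.
Accumulation ratio R = 1/(1 − f) ≈ 1/0.8985 ≈ 1.1130.
Single-dose peak C₀ = D/Vd = 2365/92 ≈ 25.707 μg/mL.
Cmax,ss = C₀/(1 − f) ≈ 25.707/0.8985 ≈ 28.611 μg/mL.
One interval later, Cmin,ss = Cmax,ss·e^(−kτ) ≈ 28.611 × 0.1015 ≈ 2.904 μg/mL.
Trough 2.9 μg/mL vs MEC 2 μg/mL: adequate.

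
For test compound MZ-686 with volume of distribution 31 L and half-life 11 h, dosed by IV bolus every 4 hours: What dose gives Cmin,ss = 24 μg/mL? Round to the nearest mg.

213 mg

τ/t½ = 4/11 ≈ 0.36364, so f = (1/2)^(4/11) ≈ 0.777203.
Cmin,ss = (D/Vd)·f/(1−f), so D = Cmin,ss·Vd·(1−f)/f.
D = 24 × 31 × (1−f)/f ≈ 24 × 31 × 0.28667 ≈ 213.28 mg.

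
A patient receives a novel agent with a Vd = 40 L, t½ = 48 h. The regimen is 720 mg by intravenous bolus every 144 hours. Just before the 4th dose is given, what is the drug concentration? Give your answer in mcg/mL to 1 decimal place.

f = (1/2)^(τ/t½) = (1/2)^(144/48) ≈ 0.1250.
C₀ = D/Vd = 720/40 ≈ 18.000 mcg/mL.
Before the 4th dose, 3 doses have been given. Superposition: Cmin = C₀·(f + f² + … + f^3).
≈ 18.000 × (0.1250 + 0.0156 + 0.0020) ≈ 18.000 × 0.1426 ≈ 2.567 mcg/mL.

2.6 mcg/mL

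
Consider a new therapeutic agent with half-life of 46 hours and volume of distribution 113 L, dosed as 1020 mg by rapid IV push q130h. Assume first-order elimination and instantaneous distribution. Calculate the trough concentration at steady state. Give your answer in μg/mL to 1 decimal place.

1.5 μg/mL

k = ln2/t½ = ln2/46 ≈ 0.015068 h⁻¹; fraction remaining f = e^(−kτ) = e^(−0.015068×130) ≈ 0.1410.
At steady state, accumulation factor R = 1/(1 − e^(−kτ)) ≈ 1.1641.
Single-dose peak C₀ = D/Vd = 1020/113 ≈ 9.027 μg/mL.
Steady-state peak Cmax,ss = C₀·R ≈ 9.027 × 1.1641 ≈ 10.508 μg/mL.
One interval later, Cmin,ss = Cmax,ss·e^(−kτ) ≈ 10.508 × 0.1410 ≈ 1.482 μg/mL.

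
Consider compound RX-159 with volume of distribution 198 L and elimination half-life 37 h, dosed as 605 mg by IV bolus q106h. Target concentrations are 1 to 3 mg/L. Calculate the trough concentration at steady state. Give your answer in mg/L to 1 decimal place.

0.5 mg/L

k = ln2/t½ = ln2/37 ≈ 0.018734 h⁻¹; fraction remaining f = e^(−kτ) = e^(−0.018734×106) ≈ 0.1373.
Accumulation ratio R = 1/(1 − f) ≈ 1/0.8627 ≈ 1.1592.
Each bolus raises the concentration by D/Vd = 605/198 ≈ 3.056 mg/L.
Steady-state peak Cmax,ss = C₀·R ≈ 3.056 × 1.1592 ≈ 3.543 mg/L.
One interval later, Cmin,ss = Cmax,ss·e^(−kτ) ≈ 3.543 × 0.1373 ≈ 0.486 mg/L.
Trough 0.5 mg/L vs MEC 1 mg/L: subtherapeutic.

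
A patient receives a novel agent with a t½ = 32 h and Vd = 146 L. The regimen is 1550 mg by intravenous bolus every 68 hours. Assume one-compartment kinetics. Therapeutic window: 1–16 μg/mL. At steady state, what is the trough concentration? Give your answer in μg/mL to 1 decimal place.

Over one 68-h interval, 68/32 ≈ 2.125 half-lives elapse, leaving f ≈ 0.2293 of each dose.
Accumulation ratio R = 1/(1 − f) ≈ 1/0.7707 ≈ 1.2975.
Each bolus raises the concentration by D/Vd = 1550/146 ≈ 10.616 μg/mL.
Cmax,ss = C₀/(1 − f) ≈ 10.616/0.7707 ≈ 13.774 μg/mL.
Steady-state trough Cmin,ss = Cmax,ss·f ≈ 13.774 × 0.2293 ≈ 3.158 μg/mL.
Trough 3.2 μg/mL vs MEC 1 μg/mL: adequate.

3.2 μg/mL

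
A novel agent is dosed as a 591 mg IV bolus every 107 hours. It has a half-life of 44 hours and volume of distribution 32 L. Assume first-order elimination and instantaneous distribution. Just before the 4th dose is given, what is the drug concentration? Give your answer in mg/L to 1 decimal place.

f = (1/2)^(τ/t½) = (1/2)^(107/44) ≈ 0.1853.
C₀ = D/Vd = 591/32 ≈ 18.469 mg/L.
Before the 4th dose, 3 doses have been given. Superposition: Cmin = C₀·(f + f² + … + f^3).
≈ 18.469 × (0.1853 + 0.0343 + 0.0064) ≈ 18.469 × 0.2260 ≈ 4.174 mg/L.

4.2 mg/L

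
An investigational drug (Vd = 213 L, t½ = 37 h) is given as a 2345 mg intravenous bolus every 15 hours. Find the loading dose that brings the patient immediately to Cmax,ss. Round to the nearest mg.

9572 mg

f = (1/2)^(15/37) ≈ 0.755024; accumulation ratio R = 1/(1−f) ≈ 4.08203.
Loading dose to hit Cmax,ss on first dose: D_load = D_maint·R ≈ 2345 × 4.08203 ≈ 9572.36 mg.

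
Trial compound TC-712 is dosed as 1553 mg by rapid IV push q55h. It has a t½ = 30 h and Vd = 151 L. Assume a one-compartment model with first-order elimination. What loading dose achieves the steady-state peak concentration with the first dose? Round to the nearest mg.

2159 mg

f = (1/2)^(55/30) ≈ 0.280616; accumulation ratio R = 1/(1−f) ≈ 1.39008.
Loading dose to hit Cmax,ss on first dose: D_load = D_maint·R ≈ 1553 × 1.39008 ≈ 2158.79 mg.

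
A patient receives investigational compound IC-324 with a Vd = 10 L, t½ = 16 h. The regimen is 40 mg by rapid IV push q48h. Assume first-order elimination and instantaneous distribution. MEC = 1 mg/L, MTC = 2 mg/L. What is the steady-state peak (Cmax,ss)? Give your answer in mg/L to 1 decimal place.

4.6 mg/L

The dosing interval is 3 half-lives, so f = 2^(−3) = 0.125.
Accumulation ratio R = 1/(1 − f) = 1/0.875 = 8/7.
Single-dose peak C₀ = D/Vd = 40/10 = 4 mg/L.
Steady-state peak Cmax,ss = C₀·R = 4 × 8/7 ≈ 4.571 mg/L.
Peak 4.6 mg/L vs MTC 2 mg/L: exceeds toxic threshold.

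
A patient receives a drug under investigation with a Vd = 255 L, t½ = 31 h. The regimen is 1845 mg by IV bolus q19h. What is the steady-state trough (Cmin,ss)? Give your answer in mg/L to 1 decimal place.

13.7 mg/L

τ/t½ = 19/31 ≈ 0.6129, so fraction remaining f = (1/2)^(19/31) ≈ 0.6539.
At steady state, accumulation factor R = 1/(1 − e^(−kτ)) ≈ 2.8893.
Single-dose peak C₀ = D/Vd = 1845/255 ≈ 7.235 mg/L.
Steady-state peak Cmax,ss = C₀·R ≈ 7.235 × 2.8893 ≈ 20.904 mg/L.
One interval later, Cmin,ss = Cmax,ss·e^(−kτ) ≈ 20.904 × 0.6539 ≈ 13.669 mg/L.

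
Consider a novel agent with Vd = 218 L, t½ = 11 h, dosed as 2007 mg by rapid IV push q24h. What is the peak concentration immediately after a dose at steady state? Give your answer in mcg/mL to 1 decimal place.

11.8 mcg/mL

Over one 24-h interval, 24/11 ≈ 2.1818 half-lives elapse, leaving f ≈ 0.2204 of each dose.
At steady state, accumulation factor R = 1/(1 − e^(−kτ)) ≈ 1.2827.
Each bolus raises the concentration by D/Vd = 2007/218 ≈ 9.206 mcg/mL.
Cmax,ss = C₀/(1 − f) ≈ 9.206/0.7796 ≈ 11.809 mcg/mL.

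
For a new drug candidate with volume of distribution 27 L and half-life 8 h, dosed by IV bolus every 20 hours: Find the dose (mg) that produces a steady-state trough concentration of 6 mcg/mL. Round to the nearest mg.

τ/t½ = 20/8 ≈ 2.5, so f = (1/2)^(20/8) ≈ 0.176777.
Cmin,ss = (D/Vd)·f/(1−f), so D = Cmin,ss·Vd·(1−f)/f.
D = 6 × 27 × (1−f)/f ≈ 6 × 27 × 4.65684 ≈ 754.41 mg.

754 mg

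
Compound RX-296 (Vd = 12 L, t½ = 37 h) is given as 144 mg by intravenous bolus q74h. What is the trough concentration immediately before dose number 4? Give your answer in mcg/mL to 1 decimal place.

f = (1/2)^(τ/t½) = (1/2)^(74/37) ≈ 0.2500.
C₀ = D/Vd = 144/12 ≈ 12.000 mcg/mL.
Before the 4th dose, 3 doses have been given. Superposition: Cmin = C₀·(f + f² + … + f^3).
≈ 12.000 × (0.2500 + 0.0625 + 0.0156) ≈ 12.000 × 0.3281 ≈ 3.937 mcg/mL.

3.9 mcg/mL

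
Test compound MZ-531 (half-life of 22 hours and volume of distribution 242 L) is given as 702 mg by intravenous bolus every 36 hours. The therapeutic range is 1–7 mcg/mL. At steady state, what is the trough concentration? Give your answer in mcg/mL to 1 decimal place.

1.4 mcg/mL

τ/t½ = 36/22 ≈ 1.6364, so fraction remaining f = (1/2)^(36/22) ≈ 0.3217.
Each bolus raises the concentration by D/Vd = 702/242 ≈ 2.901 mcg/mL.
Steady-state trough Cmin,ss = C₀·f/(1−f) ≈ 2.901 × 0.3217/0.6783 ≈ 1.376 mcg/mL.
Trough 1.4 mcg/mL vs MEC 1 mcg/mL: adequate.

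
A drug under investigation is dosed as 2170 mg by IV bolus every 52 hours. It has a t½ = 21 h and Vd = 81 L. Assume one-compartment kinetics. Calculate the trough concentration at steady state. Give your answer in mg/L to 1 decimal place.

k = ln2/t½ = ln2/21 ≈ 0.033007 h⁻¹; fraction remaining f = e^(−kτ) = e^(−0.033007×52) ≈ 0.1797.
Single-dose peak C₀ = D/Vd = 2170/81 ≈ 26.790 mg/L.
Steady-state trough Cmin,ss = C₀·f/(1−f) ≈ 26.790 × 0.1797/0.8203 ≈ 5.869 mg/L.

5.9 mg/L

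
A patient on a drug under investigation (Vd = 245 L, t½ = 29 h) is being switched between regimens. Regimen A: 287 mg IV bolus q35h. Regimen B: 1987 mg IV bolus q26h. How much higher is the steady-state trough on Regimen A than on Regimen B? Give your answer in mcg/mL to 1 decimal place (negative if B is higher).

Regimen A: f = (1/2)^(35/29) ≈ 0.4332; Cmin,ss = (287/245)·f/(1−f) ≈ 0.895 mcg/mL.
Regimen B: f = (1/2)^(26/29) ≈ 0.5372; Cmin,ss = (1987/245)·f/(1−f) ≈ 9.414 mcg/mL.
Difference ≈ 0.895 − 9.414 ≈ -8.519 mcg/mL.

-8.5 mcg/mL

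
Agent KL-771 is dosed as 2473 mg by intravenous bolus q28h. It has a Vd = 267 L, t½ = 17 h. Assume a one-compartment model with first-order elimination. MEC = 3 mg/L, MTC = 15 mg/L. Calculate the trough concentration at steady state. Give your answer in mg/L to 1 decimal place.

4.3 mg/L

Over one 28-h interval, 28/17 ≈ 1.6471 half-lives elapse, leaving f ≈ 0.3193 of each dose.
Accumulation ratio R = 1/(1 − f) ≈ 1/0.6807 ≈ 1.4691.
Each bolus raises the concentration by D/Vd = 2473/267 ≈ 9.262 mg/L.
Cmax,ss = C₀/(1 − f) ≈ 9.262/0.6807 ≈ 13.607 mg/L.
One interval later, Cmin,ss = Cmax,ss·e^(−kτ) ≈ 13.607 × 0.3193 ≈ 4.345 mg/L.
Trough 4.3 mg/L vs MEC 3 mg/L: adequate.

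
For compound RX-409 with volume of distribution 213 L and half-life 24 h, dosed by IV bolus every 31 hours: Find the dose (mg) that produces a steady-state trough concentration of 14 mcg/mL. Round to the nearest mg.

4318 mg

τ/t½ = 31/24 ≈ 1.2917, so f = (1/2)^(31/24) ≈ 0.408479.
Cmin,ss = (D/Vd)·f/(1−f), so D = Cmin,ss·Vd·(1−f)/f.
D = 14 × 213 × (1−f)/f ≈ 14 × 213 × 1.44811 ≈ 4318.26 mg.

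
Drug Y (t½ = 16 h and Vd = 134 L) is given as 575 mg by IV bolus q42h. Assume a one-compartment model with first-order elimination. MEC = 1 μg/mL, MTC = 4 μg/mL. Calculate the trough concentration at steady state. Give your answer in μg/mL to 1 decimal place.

Over one 42-h interval, 42/16 ≈ 2.625 half-lives elapse, leaving f ≈ 0.1621 of each dose.
Each bolus raises the concentration by D/Vd = 575/134 ≈ 4.291 μg/mL.
Steady-state trough Cmin,ss = C₀·f/(1−f) ≈ 4.291 × 0.1621/0.8379 ≈ 0.830 μg/mL.
Trough 0.8 μg/mL vs MEC 1 μg/mL: subtherapeutic.

0.8 μg/mL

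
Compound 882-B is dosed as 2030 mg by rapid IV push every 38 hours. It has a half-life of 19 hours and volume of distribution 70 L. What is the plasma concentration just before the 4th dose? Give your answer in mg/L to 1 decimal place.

9.5 mg/L

f = (1/2)^(τ/t½) = (1/2)^(38/19) ≈ 0.2500.
C₀ = D/Vd = 2030/70 ≈ 29.000 mg/L.
Before the 4th dose, 3 doses have been given. Superposition: Cmin = C₀·(f + f² + … + f^3).
≈ 29.000 × (0.2500 + 0.0625 + 0.0156) ≈ 29.000 × 0.3281 ≈ 9.515 mg/L.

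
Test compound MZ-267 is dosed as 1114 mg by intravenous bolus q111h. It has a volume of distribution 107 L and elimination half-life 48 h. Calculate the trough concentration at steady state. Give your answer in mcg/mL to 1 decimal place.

k = ln2/t½ = ln2/48 ≈ 0.014441 h⁻¹; fraction remaining f = e^(−kτ) = e^(−0.014441×111) ≈ 0.2013.
Each bolus raises the concentration by D/Vd = 1114/107 ≈ 10.411 mcg/mL.
Steady-state trough Cmin,ss = C₀·f/(1−f) ≈ 10.411 × 0.2013/0.7987 ≈ 2.624 mcg/mL.

2.6 mcg/mL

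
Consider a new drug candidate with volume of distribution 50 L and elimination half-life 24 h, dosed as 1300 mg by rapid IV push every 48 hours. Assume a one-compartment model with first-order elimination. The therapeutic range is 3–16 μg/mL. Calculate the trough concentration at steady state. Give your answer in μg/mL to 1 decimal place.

τ = 48 h = 2 half-lives, so f = (1/2)^2 = 0.25.
Accumulation ratio R = 1/(1 − f) = 1/0.75 = 4/3.
Single-dose peak C₀ = D/Vd = 1300/50 = 26 μg/mL.
Steady-state peak Cmax,ss = C₀·R = 26 × 4/3 ≈ 34.667 μg/mL.
Steady-state trough Cmin,ss = Cmax,ss·f ≈ 34.667 × 0.25 ≈ 8.667 μg/mL.
Trough 8.7 μg/mL vs MEC 3 μg/mL: adequate.

8.7 μg/mL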